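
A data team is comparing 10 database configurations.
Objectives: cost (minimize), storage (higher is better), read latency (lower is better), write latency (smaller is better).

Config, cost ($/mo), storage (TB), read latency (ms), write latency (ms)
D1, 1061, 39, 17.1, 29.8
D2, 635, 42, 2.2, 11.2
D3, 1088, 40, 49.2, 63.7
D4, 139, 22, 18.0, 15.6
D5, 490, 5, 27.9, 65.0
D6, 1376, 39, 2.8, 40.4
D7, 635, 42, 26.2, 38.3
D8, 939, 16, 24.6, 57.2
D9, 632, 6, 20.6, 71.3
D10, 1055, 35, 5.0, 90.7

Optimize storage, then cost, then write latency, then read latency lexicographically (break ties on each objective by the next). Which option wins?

D2

First maximize storage: best is 42, kept {D2, D7}.
Then minimize cost: best is 635, kept {D2, D7}.
Then minimize write latency: best is 11.2, kept {D2}.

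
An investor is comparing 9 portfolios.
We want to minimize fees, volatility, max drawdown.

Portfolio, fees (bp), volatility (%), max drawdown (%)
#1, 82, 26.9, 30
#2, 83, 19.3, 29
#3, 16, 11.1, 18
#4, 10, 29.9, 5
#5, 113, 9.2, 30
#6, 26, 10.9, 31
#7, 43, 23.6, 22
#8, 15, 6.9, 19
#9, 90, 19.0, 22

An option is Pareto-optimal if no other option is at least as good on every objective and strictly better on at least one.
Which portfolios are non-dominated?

#3, #4, #8

#1: dominated by #3 (fees 16≤82, volatility 11.1≤26.9, max drawdown 18≤30).
#2: dominated by #3 (fees 16≤83, volatility 11.1≤19.3, max drawdown 18≤29).
#3: not dominated.
#4: not dominated (best fees).
#5: dominated by #8 (fees 15≤113, volatility 6.9≤9.2, max drawdown 19≤30).
#6: dominated by #8 (fees 15≤26, volatility 6.9≤10.9, max drawdown 19≤31).
#7: dominated by #3 (fees 16≤43, volatility 11.1≤23.6, max drawdown 18≤22).
#8: not dominated (best volatility).
#9: dominated by #3 (fees 16≤90, volatility 11.1≤19.0, max drawdown 18≤22).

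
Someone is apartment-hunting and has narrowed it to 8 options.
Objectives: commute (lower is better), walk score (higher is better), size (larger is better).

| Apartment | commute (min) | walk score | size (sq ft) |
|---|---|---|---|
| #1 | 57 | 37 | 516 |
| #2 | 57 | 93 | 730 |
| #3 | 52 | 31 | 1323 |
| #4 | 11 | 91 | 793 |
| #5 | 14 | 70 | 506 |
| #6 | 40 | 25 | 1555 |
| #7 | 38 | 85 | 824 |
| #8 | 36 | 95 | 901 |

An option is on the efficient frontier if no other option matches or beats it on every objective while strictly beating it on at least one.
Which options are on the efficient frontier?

#1: dominated by #2 (commute 57≤57, walk score 93≥37, size 730≥516).
#2: dominated by #8 (commute 36≤57, walk score 95≥93, size 901≥730).
#3: not dominated.
#4: not dominated (best commute).
#5: dominated by #4 (commute 11≤14, walk score 91≥70, size 793≥506).
#6: not dominated (best size).
#7: dominated by #8 (commute 36≤38, walk score 95≥85, size 901≥824).
#8: not dominated (best walk score).

#3, #4, #6, #8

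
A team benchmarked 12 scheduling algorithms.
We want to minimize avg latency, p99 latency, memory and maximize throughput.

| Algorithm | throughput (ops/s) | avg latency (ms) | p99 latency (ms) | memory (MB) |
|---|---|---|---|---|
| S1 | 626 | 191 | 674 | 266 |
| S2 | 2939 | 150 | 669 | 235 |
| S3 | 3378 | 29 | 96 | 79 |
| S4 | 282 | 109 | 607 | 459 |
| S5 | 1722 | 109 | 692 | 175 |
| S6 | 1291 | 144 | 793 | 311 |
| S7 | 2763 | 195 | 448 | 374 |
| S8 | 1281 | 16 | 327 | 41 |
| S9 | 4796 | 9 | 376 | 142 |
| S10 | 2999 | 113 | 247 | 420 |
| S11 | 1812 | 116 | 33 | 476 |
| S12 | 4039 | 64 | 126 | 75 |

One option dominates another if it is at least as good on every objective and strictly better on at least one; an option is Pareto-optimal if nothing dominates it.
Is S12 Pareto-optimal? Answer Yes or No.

Yes

S1: worse on throughput (626 vs 4039).
S2: worse on throughput (2939 vs 4039).
S3: worse on throughput (3378 vs 4039).
S4: worse on throughput (282 vs 4039).
S5: worse on throughput (1722 vs 4039).
S6: worse on throughput (1291 vs 4039).
S7: worse on throughput (2763 vs 4039).
S8: worse on throughput (1281 vs 4039).
S9: worse on p99 latency (376 vs 126).
S10: worse on throughput (2999 vs 4039).
S11: worse on throughput (1812 vs 4039).
No option is at least as good as S12 on every objective and strictly better on one.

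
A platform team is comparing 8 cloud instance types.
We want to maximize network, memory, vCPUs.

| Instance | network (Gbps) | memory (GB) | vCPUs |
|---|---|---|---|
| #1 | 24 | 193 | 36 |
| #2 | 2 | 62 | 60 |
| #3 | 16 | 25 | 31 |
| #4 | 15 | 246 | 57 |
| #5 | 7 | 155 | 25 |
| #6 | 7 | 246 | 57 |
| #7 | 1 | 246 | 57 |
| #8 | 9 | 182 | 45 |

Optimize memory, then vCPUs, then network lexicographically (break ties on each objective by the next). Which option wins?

#4

First maximize memory: best is 246, kept {#4, #6, #7}.
Then maximize vCPUs: best is 57, kept {#4, #6, #7}.
Then maximize network: best is 15, kept {#4}.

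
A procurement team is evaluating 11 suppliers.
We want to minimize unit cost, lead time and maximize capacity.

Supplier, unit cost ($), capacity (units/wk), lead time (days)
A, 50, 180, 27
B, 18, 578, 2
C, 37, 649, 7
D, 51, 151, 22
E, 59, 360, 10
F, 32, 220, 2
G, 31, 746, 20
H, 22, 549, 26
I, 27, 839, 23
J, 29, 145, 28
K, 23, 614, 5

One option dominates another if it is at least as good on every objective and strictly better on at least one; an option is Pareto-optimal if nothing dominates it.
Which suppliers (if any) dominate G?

A: worse on unit cost (50 vs 31).
B: worse on capacity (578 vs 746).
C: worse on unit cost (37 vs 31).
D: worse on unit cost (51 vs 31).
E: worse on unit cost (59 vs 31).
F: worse on unit cost (32 vs 31).
H: worse on capacity (549 vs 746).
I: worse on lead time (23 vs 20).
J: worse on capacity (145 vs 746).
K: worse on capacity (614 vs 746).
No option dominates G.

none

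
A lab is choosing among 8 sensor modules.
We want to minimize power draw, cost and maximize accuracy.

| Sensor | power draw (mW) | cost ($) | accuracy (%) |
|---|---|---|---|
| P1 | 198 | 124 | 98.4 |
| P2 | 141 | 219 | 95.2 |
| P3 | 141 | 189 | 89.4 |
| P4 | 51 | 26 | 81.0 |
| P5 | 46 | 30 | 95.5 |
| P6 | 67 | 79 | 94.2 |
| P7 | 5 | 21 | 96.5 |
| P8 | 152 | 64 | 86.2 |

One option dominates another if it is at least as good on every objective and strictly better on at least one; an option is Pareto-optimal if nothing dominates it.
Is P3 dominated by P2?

No

P2 vs P3: P2 is worse on cost (219 vs 189), so it does not dominate P3.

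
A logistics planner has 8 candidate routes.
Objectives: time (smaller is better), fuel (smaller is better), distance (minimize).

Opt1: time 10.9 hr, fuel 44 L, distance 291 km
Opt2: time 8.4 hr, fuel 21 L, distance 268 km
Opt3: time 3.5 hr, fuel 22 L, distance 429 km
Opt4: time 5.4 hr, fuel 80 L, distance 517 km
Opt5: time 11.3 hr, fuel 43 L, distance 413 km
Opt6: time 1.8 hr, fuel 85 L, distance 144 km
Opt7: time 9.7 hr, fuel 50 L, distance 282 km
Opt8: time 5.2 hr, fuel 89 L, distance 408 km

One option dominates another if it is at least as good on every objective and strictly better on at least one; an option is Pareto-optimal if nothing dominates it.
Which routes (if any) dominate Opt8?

Opt6

Opt6: time 1.8≤5.2, fuel 85≤89, distance 144≤408 — dominates Opt8.
Others (Opt1, Opt2, Opt3, Opt4, Opt5, Opt7) are each worse than Opt8 on at least one objective.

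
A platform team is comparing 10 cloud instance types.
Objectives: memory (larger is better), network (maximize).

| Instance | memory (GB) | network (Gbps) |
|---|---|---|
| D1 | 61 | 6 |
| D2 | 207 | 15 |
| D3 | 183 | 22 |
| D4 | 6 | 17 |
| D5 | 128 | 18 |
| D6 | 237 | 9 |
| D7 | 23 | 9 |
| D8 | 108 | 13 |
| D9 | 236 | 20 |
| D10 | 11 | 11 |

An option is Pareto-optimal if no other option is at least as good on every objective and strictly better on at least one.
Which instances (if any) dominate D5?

D3: memory 183≥128, network 22≥18 — dominates D5.
D9: memory 236≥128, network 20≥18 — dominates D5.
Others (D1, D2, D4, D6, D7, D8, D10) are each worse than D5 on at least one objective.

D3, D9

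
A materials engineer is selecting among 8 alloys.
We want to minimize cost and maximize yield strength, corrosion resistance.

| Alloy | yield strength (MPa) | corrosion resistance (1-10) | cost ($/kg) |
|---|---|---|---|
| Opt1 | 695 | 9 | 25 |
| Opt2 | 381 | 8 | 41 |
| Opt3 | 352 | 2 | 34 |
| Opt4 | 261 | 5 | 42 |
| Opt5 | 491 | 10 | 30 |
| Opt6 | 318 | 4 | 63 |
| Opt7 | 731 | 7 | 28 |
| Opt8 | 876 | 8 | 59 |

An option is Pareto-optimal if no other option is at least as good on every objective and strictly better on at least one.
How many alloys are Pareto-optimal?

4

Opt1: not dominated (best cost).
Opt2: dominated by Opt1 (yield strength 695≥381, corrosion resistance 9≥8, cost 25≤41).
Opt3: dominated by Opt1 (yield strength 695≥352, corrosion resistance 9≥2, cost 25≤34).
Opt4: dominated by Opt1 (yield strength 695≥261, corrosion resistance 9≥5, cost 25≤42).
Opt5: not dominated (best corrosion resistance).
Opt6: dominated by Opt1 (yield strength 695≥318, corrosion resistance 9≥4, cost 25≤63).
Opt7: not dominated.
Opt8: not dominated (best yield strength).
Pareto-optimal: Opt1, Opt5, Opt7, Opt8 → 4.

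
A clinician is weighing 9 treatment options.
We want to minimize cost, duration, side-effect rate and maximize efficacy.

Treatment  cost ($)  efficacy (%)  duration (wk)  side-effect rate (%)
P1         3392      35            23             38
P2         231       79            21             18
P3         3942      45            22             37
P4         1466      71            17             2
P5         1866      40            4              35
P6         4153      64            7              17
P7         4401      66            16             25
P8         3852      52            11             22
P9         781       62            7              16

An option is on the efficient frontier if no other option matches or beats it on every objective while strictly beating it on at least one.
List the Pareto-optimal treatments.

P2, P4, P5, P6, P7, P9

P1: dominated by P2 (cost 231≤3392, efficacy 79≥35, duration 21≤23, side-effect rate 18≤38).
P2: not dominated (best cost).
P3: dominated by P2 (cost 231≤3942, efficacy 79≥45, duration 21≤22, side-effect rate 18≤37).
P4: not dominated (best side-effect rate).
P5: not dominated (best duration).
P6: not dominated.
P7: not dominated.
P8: dominated by P9 (cost 781≤3852, efficacy 62≥52, duration 7≤11, side-effect rate 16≤22).
P9: not dominated.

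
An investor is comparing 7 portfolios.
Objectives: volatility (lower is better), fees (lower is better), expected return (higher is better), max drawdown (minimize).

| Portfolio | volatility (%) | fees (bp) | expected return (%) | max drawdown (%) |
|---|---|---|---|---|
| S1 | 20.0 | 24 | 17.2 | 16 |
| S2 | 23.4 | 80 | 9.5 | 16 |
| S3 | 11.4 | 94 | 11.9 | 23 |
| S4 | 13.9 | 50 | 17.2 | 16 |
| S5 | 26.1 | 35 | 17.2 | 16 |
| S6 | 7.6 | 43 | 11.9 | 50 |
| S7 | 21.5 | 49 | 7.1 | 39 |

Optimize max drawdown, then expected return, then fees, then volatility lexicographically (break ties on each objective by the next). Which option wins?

First minimize max drawdown: best is 16, kept {S1, S2, S4, S5}.
Then maximize expected return: best is 17.2, kept {S1, S4, S5}.
Then minimize fees: best is 24, kept {S1}.

S1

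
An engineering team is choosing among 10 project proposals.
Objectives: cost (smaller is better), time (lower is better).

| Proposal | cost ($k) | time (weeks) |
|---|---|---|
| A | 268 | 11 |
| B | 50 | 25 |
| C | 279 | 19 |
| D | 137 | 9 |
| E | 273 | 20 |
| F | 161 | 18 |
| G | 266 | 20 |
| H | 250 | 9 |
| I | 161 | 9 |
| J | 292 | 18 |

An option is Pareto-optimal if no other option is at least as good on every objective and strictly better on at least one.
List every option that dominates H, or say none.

D: cost 137≤250, time 9≤9 — dominates H.
I: cost 161≤250, time 9≤9 — dominates H.
Others (A, B, C, E, F, G, J) are each worse than H on at least one objective.

D, I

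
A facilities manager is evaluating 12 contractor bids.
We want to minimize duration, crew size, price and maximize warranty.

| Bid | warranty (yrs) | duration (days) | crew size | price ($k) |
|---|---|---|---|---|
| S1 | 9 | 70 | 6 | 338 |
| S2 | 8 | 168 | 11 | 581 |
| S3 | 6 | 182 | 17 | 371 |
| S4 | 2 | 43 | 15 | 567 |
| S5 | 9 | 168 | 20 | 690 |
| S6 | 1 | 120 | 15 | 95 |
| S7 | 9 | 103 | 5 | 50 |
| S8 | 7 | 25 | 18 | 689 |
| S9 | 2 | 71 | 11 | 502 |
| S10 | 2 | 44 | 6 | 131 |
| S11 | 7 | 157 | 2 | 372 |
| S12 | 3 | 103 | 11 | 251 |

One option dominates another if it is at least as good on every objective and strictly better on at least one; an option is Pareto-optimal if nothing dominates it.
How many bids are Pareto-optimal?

S1: not dominated.
S2: dominated by S1 (warranty 9≥8, duration 70≤168, crew size 6≤11, price 338≤581).
S3: dominated by S1 (warranty 9≥6, duration 70≤182, crew size 6≤17, price 338≤371).
S4: not dominated.
S5: dominated by S1 (warranty 9≥9, duration 70≤168, crew size 6≤20, price 338≤690).
S6: dominated by S7 (warranty 9≥1, duration 103≤120, crew size 5≤15, price 50≤95).
S7: not dominated (best price).
S8: not dominated (best duration).
S9: dominated by S1 (warranty 9≥2, duration 70≤71, crew size 6≤11, price 338≤502).
S10: not dominated.
S11: not dominated (best crew size).
S12: dominated by S7 (warranty 9≥3, duration 103≤103, crew size 5≤11, price 50≤251).
Pareto-optimal: S1, S4, S7, S8, S10, S11 → 6.

6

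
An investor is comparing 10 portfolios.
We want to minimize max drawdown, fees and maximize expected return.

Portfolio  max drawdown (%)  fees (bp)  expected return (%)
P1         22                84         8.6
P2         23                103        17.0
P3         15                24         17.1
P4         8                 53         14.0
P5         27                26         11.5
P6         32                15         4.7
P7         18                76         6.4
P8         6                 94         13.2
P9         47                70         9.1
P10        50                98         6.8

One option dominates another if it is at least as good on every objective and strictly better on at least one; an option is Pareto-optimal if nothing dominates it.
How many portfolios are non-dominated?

P1: dominated by P3 (max drawdown 15≤22, fees 24≤84, expected return 17.1≥8.6).
P2: dominated by P3 (max drawdown 15≤23, fees 24≤103, expected return 17.1≥17.0).
P3: not dominated (best expected return).
P4: not dominated.
P5: dominated by P3 (max drawdown 15≤27, fees 24≤26, expected return 17.1≥11.5).
P6: not dominated (best fees).
P7: dominated by P3 (max drawdown 15≤18, fees 24≤76, expected return 17.1≥6.4).
P8: not dominated (best max drawdown).
P9: dominated by P3 (max drawdown 15≤47, fees 24≤70, expected return 17.1≥9.1).
P10: dominated by P1 (max drawdown 22≤50, fees 84≤98, expected return 8.6≥6.8).
Pareto-optimal: P3, P4, P6, P8 → 4.

4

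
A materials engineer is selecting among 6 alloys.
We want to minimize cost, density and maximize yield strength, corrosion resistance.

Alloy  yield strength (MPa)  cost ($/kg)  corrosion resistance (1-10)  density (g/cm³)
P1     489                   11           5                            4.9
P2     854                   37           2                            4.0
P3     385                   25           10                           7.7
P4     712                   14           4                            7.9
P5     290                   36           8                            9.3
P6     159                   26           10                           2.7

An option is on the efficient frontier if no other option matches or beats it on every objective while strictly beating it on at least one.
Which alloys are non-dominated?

P1, P2, P3, P4, P6

P1: not dominated (best cost).
P2: not dominated (best yield strength).
P3: not dominated.
P4: not dominated.
P5: dominated by P3 (yield strength 385≥290, cost 25≤36, corrosion resistance 10≥8, density 7.7≤9.3).
P6: not dominated (best density).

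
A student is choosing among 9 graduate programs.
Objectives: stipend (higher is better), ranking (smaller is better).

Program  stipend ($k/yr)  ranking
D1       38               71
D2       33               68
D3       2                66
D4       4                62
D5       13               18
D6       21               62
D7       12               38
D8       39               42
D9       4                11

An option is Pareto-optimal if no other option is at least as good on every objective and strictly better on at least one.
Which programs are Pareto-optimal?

D1: dominated by D8 (stipend 39≥38, ranking 42≤71).
D2: dominated by D8 (stipend 39≥33, ranking 42≤68).
D3: dominated by D4 (stipend 4≥2, ranking 62≤66).
D4: dominated by D5 (stipend 13≥4, ranking 18≤62).
D5: not dominated.
D6: dominated by D8 (stipend 39≥21, ranking 42≤62).
D7: dominated by D5 (stipend 13≥12, ranking 18≤38).
D8: not dominated (best stipend).
D9: not dominated (best ranking).

D5, D8, D9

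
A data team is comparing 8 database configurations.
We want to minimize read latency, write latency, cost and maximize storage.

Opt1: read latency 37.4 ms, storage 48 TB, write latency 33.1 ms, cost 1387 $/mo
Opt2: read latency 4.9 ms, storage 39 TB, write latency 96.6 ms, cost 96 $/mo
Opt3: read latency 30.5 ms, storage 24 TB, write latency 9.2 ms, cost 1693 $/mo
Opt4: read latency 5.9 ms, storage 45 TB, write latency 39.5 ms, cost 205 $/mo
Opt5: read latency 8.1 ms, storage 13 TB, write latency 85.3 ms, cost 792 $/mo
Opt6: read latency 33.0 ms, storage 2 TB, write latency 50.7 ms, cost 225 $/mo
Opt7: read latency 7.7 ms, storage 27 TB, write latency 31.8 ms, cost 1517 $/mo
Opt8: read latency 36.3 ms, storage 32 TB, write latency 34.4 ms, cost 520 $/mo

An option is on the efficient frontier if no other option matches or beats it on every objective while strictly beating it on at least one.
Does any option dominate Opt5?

Yes

Opt4 vs Opt5: read latency 5.9≤8.1, storage 45≥13, write latency 39.5≤85.3, cost 205≤792 — Opt4 is at least as good on every objective and strictly better on at least one, so Opt4 dominates Opt5.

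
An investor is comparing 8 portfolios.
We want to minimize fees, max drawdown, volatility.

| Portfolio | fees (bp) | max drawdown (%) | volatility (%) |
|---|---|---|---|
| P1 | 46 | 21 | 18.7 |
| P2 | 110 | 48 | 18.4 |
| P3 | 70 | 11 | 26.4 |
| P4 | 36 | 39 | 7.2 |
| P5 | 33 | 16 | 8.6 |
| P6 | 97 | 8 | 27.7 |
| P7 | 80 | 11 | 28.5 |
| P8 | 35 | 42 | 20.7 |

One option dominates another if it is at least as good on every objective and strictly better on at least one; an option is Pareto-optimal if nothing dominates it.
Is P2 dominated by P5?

P5 vs P2: fees 33≤110, max drawdown 16≤48, volatility 8.6≤18.4 — P5 is at least as good on every objective with at least one strict improvement.

Yes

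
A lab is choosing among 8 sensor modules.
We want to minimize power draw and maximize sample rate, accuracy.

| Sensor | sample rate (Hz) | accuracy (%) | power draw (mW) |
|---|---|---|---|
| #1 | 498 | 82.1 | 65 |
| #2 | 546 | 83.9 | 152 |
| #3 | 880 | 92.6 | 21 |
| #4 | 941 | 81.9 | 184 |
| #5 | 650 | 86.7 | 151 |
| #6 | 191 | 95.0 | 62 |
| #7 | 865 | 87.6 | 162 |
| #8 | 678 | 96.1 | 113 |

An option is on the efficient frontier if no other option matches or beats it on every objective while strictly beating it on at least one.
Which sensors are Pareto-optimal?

#3, #4, #6, #8

#1: dominated by #3 (sample rate 880≥498, accuracy 92.6≥82.1, power draw 21≤65).
#2: dominated by #3 (sample rate 880≥546, accuracy 92.6≥83.9, power draw 21≤152).
#3: not dominated (best power draw).
#4: not dominated (best sample rate).
#5: dominated by #3 (sample rate 880≥650, accuracy 92.6≥86.7, power draw 21≤151).
#6: not dominated.
#7: dominated by #3 (sample rate 880≥865, accuracy 92.6≥87.6, power draw 21≤162).
#8: not dominated (best accuracy).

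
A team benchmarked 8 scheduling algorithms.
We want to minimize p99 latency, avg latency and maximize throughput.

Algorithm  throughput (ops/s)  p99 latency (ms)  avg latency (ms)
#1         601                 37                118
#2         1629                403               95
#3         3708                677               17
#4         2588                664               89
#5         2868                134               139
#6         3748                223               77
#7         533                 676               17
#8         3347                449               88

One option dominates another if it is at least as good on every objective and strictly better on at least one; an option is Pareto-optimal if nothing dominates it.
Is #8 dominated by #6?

#6 vs #8: throughput 3748≥3347, p99 latency 223≤449, avg latency 77≤88 — #6 is at least as good on every objective with at least one strict improvement.

Yes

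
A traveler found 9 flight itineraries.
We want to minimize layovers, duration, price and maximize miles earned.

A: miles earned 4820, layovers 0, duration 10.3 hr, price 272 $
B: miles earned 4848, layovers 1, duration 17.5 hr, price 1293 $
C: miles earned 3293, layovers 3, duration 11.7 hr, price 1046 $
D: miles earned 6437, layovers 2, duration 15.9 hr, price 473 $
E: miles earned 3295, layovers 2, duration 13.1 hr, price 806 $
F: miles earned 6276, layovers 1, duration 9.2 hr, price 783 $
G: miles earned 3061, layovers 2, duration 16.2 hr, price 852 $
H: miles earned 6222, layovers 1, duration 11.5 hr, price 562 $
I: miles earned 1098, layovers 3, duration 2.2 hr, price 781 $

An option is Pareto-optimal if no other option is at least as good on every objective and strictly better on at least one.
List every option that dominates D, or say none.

none

A: worse on miles earned (4820 vs 6437).
B: worse on miles earned (4848 vs 6437).
C: worse on miles earned (3293 vs 6437).
E: worse on miles earned (3295 vs 6437).
F: worse on miles earned (6276 vs 6437).
G: worse on miles earned (3061 vs 6437).
H: worse on miles earned (6222 vs 6437).
I: worse on miles earned (1098 vs 6437).
No option dominates D.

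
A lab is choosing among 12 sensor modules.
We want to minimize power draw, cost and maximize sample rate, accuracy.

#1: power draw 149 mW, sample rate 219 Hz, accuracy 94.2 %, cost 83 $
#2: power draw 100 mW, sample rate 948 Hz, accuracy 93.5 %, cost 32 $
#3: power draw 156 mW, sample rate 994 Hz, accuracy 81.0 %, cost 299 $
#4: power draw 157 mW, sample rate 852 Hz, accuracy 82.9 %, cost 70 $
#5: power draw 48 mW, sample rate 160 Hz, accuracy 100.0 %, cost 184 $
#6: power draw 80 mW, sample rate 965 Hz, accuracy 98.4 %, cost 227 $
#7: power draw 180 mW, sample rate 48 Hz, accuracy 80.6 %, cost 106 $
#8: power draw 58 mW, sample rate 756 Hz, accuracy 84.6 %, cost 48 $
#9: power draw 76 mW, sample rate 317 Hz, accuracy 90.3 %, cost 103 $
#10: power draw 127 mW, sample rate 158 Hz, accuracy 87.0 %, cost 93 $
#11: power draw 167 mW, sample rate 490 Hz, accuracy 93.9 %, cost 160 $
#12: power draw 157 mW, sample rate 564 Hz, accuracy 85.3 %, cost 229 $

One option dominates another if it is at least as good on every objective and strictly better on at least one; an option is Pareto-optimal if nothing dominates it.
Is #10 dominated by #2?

#2 vs #10: power draw 100≤127, sample rate 948≥158, accuracy 93.5≥87.0, cost 32≤93 — #2 is at least as good on every objective with at least one strict improvement.

Yes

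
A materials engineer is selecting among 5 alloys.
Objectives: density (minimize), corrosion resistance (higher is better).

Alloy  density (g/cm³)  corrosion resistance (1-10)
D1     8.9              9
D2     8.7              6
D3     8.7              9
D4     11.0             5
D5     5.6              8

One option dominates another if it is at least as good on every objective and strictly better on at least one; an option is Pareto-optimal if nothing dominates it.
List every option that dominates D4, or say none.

D1, D2, D3, D5

D1: density 8.9≤11.0, corrosion resistance 9≥5 — dominates D4.
D2: density 8.7≤11.0, corrosion resistance 6≥5 — dominates D4.
D3: density 8.7≤11.0, corrosion resistance 9≥5 — dominates D4.
D5: density 5.6≤11.0, corrosion resistance 8≥5 — dominates D4.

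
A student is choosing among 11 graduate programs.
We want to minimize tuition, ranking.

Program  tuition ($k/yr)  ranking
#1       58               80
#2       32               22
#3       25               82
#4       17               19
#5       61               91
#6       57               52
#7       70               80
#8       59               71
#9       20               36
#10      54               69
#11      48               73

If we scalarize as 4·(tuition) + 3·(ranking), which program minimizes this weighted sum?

#4

#1: 4·58 + 3·80 = 472
#2: 4·32 + 3·22 = 194
#3: 4·25 + 3·82 = 346
#4: 4·17 + 3·19 = 125
#5: 4·61 + 3·91 = 517
#6: 4·57 + 3·52 = 384
#7: 4·70 + 3·80 = 520
#8: 4·59 + 3·71 = 449
#9: 4·20 + 3·36 = 188
#10: 4·54 + 3·69 = 423
#11: 4·48 + 3·73 = 411
Lowest: #4 at 125.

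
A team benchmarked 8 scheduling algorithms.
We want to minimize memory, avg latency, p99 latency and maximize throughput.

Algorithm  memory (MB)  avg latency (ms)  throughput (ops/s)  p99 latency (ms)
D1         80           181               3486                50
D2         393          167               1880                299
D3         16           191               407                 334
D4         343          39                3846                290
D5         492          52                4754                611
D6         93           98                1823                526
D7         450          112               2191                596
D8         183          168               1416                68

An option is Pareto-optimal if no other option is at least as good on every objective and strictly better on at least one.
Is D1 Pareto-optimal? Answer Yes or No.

Yes

D2: worse on memory (393 vs 80).
D3: worse on avg latency (191 vs 181).
D4: worse on memory (343 vs 80).
D5: worse on memory (492 vs 80).
D6: worse on memory (93 vs 80).
D7: worse on memory (450 vs 80).
D8: worse on memory (183 vs 80).
No option is at least as good as D1 on every objective and strictly better on one.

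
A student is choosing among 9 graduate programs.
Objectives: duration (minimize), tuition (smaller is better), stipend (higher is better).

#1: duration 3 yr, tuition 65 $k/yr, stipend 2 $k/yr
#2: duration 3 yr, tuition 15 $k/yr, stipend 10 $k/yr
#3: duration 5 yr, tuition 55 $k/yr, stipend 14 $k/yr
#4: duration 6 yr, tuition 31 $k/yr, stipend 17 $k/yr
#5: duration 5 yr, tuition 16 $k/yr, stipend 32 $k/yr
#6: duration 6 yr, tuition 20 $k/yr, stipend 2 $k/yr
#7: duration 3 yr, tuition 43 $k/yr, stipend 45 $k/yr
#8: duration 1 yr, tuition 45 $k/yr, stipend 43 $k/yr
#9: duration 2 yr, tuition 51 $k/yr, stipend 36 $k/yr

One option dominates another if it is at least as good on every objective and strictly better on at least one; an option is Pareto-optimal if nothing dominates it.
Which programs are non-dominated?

#1: dominated by #2 (duration 3≤3, tuition 15≤65, stipend 10≥2).
#2: not dominated (best tuition).
#3: dominated by #5 (duration 5≤5, tuition 16≤55, stipend 32≥14).
#4: dominated by #5 (duration 5≤6, tuition 16≤31, stipend 32≥17).
#5: not dominated.
#6: dominated by #2 (duration 3≤6, tuition 15≤20, stipend 10≥2).
#7: not dominated (best stipend).
#8: not dominated (best duration).
#9: dominated by #8 (duration 1≤2, tuition 45≤51, stipend 43≥36).

#2, #5, #7, #8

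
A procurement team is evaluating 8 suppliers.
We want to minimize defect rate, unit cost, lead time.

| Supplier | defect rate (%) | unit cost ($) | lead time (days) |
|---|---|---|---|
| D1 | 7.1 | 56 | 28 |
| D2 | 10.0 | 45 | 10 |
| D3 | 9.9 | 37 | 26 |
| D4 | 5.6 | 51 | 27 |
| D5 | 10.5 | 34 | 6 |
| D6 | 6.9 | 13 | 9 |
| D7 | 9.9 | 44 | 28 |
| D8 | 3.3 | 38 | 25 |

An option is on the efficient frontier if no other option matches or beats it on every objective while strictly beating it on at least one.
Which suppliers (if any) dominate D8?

D1: worse on defect rate (7.1 vs 3.3).
D2: worse on defect rate (10.0 vs 3.3).
D3: worse on defect rate (9.9 vs 3.3).
D4: worse on defect rate (5.6 vs 3.3).
D5: worse on defect rate (10.5 vs 3.3).
D6: worse on defect rate (6.9 vs 3.3).
D7: worse on defect rate (9.9 vs 3.3).
No option dominates D8.

none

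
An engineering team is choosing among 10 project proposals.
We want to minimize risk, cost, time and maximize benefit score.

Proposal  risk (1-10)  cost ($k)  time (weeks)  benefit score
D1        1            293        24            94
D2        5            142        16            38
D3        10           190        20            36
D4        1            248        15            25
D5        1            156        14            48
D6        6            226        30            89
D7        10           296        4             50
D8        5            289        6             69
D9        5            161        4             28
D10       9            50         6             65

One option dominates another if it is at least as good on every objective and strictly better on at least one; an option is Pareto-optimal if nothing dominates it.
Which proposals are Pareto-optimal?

D1: not dominated (best benefit score).
D2: not dominated.
D3: dominated by D2 (risk 5≤10, cost 142≤190, time 16≤20, benefit score 38≥36).
D4: dominated by D5 (risk 1≤1, cost 156≤248, time 14≤15, benefit score 48≥25).
D5: not dominated.
D6: not dominated.
D7: not dominated.
D8: not dominated.
D9: not dominated.
D10: not dominated (best cost).

D1, D2, D5, D6, D7, D8, D9, D10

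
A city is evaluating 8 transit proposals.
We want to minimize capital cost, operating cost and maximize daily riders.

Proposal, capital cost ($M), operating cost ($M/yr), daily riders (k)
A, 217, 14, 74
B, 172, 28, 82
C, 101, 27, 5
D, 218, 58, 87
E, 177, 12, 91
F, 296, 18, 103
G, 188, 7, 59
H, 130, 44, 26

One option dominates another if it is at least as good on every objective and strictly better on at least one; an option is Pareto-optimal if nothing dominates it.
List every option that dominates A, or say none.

E: capital cost 177≤217, operating cost 12≤14, daily riders 91≥74 — dominates A.
Others (B, C, D, F, G, H) are each worse than A on at least one objective.

E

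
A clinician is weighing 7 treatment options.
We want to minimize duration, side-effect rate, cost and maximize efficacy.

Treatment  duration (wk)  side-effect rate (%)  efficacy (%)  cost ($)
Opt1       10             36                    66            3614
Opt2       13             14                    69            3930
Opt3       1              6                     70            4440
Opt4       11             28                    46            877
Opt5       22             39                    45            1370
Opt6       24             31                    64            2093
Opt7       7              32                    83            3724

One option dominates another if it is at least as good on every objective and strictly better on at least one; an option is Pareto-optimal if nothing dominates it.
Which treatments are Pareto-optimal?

Opt1: not dominated.
Opt2: not dominated.
Opt3: not dominated (best duration).
Opt4: not dominated (best cost).
Opt5: dominated by Opt4 (duration 11≤22, side-effect rate 28≤39, efficacy 46≥45, cost 877≤1370).
Opt6: not dominated.
Opt7: not dominated (best efficacy).

Opt1, Opt2, Opt3, Opt4, Opt6, Opt7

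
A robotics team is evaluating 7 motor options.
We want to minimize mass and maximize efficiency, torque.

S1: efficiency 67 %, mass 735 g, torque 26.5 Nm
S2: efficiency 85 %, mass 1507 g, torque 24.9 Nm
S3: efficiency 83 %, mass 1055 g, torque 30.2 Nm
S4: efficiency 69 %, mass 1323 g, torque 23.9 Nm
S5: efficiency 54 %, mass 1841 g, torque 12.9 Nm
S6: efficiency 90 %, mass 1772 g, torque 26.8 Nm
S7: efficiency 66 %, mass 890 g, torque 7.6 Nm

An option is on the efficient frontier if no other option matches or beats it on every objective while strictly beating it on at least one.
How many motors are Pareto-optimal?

4

S1: not dominated (best mass).
S2: not dominated.
S3: not dominated (best torque).
S4: dominated by S3 (efficiency 83≥69, mass 1055≤1323, torque 30.2≥23.9).
S5: dominated by S1 (efficiency 67≥54, mass 735≤1841, torque 26.5≥12.9).
S6: not dominated (best efficiency).
S7: dominated by S1 (efficiency 67≥66, mass 735≤890, torque 26.5≥7.6).
Pareto-optimal: S1, S2, S3, S6 → 4.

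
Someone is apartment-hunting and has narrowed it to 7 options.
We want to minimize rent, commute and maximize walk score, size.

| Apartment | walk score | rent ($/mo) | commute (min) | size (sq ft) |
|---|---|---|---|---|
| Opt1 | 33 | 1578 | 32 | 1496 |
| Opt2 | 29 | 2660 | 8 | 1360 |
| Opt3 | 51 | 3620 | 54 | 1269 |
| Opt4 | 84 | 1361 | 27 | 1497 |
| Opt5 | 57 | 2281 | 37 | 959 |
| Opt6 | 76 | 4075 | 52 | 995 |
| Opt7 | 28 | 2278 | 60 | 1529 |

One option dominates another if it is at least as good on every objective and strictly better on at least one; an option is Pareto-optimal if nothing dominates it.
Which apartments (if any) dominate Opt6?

Opt4: walk score 84≥76, rent 1361≤4075, commute 27≤52, size 1497≥995 — dominates Opt6.
Others (Opt1, Opt2, Opt3, Opt5, Opt7) are each worse than Opt6 on at least one objective.

Opt4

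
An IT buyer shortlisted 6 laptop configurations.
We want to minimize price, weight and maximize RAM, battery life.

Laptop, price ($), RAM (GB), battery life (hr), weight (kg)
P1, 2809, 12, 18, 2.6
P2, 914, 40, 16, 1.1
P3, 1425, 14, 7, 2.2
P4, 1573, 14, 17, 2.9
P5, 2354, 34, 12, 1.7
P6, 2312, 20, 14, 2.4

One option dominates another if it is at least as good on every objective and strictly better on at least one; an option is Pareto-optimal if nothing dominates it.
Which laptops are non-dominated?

P1, P2, P4

P1: not dominated (best battery life).
P2: not dominated (best price).
P3: dominated by P2 (price 914≤1425, RAM 40≥14, battery life 16≥7, weight 1.1≤2.2).
P4: not dominated.
P5: dominated by P2 (price 914≤2354, RAM 40≥34, battery life 16≥12, weight 1.1≤1.7).
P6: dominated by P2 (price 914≤2312, RAM 40≥20, battery life 16≥14, weight 1.1≤2.4).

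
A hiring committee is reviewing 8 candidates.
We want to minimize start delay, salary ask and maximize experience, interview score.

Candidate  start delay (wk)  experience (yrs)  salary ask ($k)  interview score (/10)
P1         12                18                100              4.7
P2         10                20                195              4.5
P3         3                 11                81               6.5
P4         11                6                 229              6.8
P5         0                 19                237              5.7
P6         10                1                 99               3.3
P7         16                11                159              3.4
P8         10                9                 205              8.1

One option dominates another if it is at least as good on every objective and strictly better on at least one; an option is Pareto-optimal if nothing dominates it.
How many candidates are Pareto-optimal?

P1: not dominated.
P2: not dominated (best experience).
P3: not dominated (best salary ask).
P4: dominated by P8 (start delay 10≤11, experience 9≥6, salary ask 205≤229, interview score 8.1≥6.8).
P5: not dominated (best start delay).
P6: dominated by P3 (start delay 3≤10, experience 11≥1, salary ask 81≤99, interview score 6.5≥3.3).
P7: dominated by P1 (start delay 12≤16, experience 18≥11, salary ask 100≤159, interview score 4.7≥3.4).
P8: not dominated (best interview score).
Pareto-optimal: P1, P2, P3, P5, P8 → 5.

5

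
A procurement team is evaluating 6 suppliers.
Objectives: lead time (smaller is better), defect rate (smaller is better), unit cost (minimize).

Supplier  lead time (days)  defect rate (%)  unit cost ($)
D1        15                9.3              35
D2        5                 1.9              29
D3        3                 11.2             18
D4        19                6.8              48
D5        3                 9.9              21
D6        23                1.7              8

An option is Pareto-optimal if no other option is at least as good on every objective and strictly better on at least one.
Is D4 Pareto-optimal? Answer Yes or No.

D2 vs D4: lead time 5≤19, defect rate 1.9≤6.8, unit cost 29≤48 — D2 is at least as good on every objective and strictly better on at least one, so D2 dominates D4.

No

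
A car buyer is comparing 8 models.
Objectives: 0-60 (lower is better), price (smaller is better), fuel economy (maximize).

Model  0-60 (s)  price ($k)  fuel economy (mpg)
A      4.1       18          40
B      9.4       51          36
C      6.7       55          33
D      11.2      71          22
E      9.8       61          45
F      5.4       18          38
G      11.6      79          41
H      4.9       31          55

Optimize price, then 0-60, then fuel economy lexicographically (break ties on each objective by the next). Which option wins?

A

First minimize price: best is 18, kept {A, F}.
Then minimize 0-60: best is 4.1, kept {A}.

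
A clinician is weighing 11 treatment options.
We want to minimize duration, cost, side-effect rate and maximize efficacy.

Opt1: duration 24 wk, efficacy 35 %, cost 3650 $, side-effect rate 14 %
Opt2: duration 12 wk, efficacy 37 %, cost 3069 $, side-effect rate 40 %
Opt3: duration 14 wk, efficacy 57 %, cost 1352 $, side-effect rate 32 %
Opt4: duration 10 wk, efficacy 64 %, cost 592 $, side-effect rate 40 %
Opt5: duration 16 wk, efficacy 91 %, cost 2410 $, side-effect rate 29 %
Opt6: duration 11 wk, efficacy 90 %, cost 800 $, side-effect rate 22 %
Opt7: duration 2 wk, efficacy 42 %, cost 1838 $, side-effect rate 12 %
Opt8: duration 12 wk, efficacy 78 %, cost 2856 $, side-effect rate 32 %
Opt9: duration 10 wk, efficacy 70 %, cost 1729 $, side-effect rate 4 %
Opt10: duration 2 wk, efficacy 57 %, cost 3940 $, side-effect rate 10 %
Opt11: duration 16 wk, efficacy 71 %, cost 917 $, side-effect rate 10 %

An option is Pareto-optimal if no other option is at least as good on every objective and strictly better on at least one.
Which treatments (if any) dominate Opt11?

Opt1: worse on duration (24 vs 16).
Opt2: worse on efficacy (37 vs 71).
Opt3: worse on efficacy (57 vs 71).
Opt4: worse on efficacy (64 vs 71).
Opt5: worse on cost (2410 vs 917).
Opt6: worse on side-effect rate (22 vs 10).
Opt7: worse on efficacy (42 vs 71).
Opt8: worse on cost (2856 vs 917).
Opt9: worse on efficacy (70 vs 71).
Opt10: worse on efficacy (57 vs 71).
No option dominates Opt11.

none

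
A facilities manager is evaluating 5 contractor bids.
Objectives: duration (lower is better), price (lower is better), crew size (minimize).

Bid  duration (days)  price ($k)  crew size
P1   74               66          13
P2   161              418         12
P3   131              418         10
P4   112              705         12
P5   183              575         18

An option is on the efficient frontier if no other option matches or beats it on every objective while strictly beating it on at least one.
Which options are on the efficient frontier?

P1, P3, P4

P1: not dominated (best duration).
P2: dominated by P3 (duration 131≤161, price 418≤418, crew size 10≤12).
P3: not dominated (best crew size).
P4: not dominated.
P5: dominated by P1 (duration 74≤183, price 66≤575, crew size 13≤18).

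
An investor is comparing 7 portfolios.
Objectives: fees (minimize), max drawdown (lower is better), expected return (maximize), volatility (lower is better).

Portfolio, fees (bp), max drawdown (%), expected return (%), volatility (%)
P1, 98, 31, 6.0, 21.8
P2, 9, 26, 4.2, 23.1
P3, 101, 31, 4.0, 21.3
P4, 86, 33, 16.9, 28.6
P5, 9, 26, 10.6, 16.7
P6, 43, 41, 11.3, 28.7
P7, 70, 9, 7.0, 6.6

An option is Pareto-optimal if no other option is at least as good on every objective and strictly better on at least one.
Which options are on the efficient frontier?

P4, P5, P6, P7

P1: dominated by P5 (fees 9≤98, max drawdown 26≤31, expected return 10.6≥6.0, volatility 16.7≤21.8).
P2: dominated by P5 (fees 9≤9, max drawdown 26≤26, expected return 10.6≥4.2, volatility 16.7≤23.1).
P3: dominated by P5 (fees 9≤101, max drawdown 26≤31, expected return 10.6≥4.0, volatility 16.7≤21.3).
P4: not dominated (best expected return).
P5: not dominated.
P6: not dominated.
P7: not dominated (best max drawdown).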